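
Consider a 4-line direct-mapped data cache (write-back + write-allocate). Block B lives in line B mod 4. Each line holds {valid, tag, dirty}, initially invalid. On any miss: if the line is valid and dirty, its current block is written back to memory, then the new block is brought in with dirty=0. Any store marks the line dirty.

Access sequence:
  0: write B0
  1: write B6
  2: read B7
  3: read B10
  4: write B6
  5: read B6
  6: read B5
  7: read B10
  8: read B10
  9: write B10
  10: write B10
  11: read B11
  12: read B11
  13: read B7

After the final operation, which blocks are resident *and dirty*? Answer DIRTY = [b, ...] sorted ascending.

DIRTY = [0, 10]

0: W B0 -> L0 miss  d=D]
1: W B6 -> L2 miss  d=D]
2: R B7 -> L3 miss  d=-]
3: R B10 -> L2 miss wb->B6  d=-]
4: W B6 -> L2 miss  d=D]
5: R B6 -> L2 hit  d=D]
6: R B5 -> L1 miss  d=-]
7: R B10 -> L2 miss wb->B6  d=-]
8: R B10 -> L2 hit  d=-]
9: W B10 -> L2 hit  d=D]
10: W B10 -> L2 hit  d=D]
11: R B11 -> L3 miss  d=-]
12: R B11 -> L3 hit  d=-]
13: R B7 -> L3 miss  d=-]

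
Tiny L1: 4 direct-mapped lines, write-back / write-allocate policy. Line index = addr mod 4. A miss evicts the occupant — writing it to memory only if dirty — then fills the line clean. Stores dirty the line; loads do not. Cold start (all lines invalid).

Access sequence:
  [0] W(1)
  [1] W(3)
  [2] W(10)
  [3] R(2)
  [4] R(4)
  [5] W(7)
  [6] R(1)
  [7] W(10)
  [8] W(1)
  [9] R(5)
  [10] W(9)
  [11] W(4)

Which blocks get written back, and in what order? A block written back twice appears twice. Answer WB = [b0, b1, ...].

WB = [10, 3, 1]

0: W B1 -> L1 miss  d=D]
1: W B3 -> L3 miss  d=D]
2: W B10 -> L2 miss  d=D]
3: R B2 -> L2 miss wb->B10  d=-]
4: R B4 -> L0 miss  d=-]
5: W B7 -> L3 miss wb->B3  d=D]
6: R B1 -> L1 hit  d=D]
7: W B10 -> L2 miss  d=D]
8: W B1 -> L1 hit  d=D]
9: R B5 -> L1 miss wb->B1  d=-]
10: W B9 -> L1 miss  d=D]
11: W B4 -> L0 hit  d=D]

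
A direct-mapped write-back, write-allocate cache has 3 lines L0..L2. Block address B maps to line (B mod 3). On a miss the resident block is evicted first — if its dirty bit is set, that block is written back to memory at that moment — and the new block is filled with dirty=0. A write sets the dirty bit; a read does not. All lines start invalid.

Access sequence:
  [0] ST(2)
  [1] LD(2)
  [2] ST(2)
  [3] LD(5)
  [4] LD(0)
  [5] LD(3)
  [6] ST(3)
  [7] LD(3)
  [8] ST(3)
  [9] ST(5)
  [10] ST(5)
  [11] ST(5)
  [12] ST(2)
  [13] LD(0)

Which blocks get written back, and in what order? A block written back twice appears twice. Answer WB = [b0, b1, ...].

WB = [2, 5, 3]

0: W B2 → L2 miss [D]
1: R B2 → L2 hit [D]
2: W B2 → L2 hit [D]
3: R B5 → L2 miss wb→B2 [-]
4: R B0 → L0 miss [-]
5: R B3 → L0 miss [-]
6: W B3 → L0 hit [D]
7: R B3 → L0 hit [D]
8: W B3 → L0 hit [D]
9: W B5 → L2 hit [D]
10: W B5 → L2 hit [D]
11: W B5 → L2 hit [D]
12: W B2 → L2 miss wb→B5 [D]
13: R B0 → L0 miss wb→B3 [-]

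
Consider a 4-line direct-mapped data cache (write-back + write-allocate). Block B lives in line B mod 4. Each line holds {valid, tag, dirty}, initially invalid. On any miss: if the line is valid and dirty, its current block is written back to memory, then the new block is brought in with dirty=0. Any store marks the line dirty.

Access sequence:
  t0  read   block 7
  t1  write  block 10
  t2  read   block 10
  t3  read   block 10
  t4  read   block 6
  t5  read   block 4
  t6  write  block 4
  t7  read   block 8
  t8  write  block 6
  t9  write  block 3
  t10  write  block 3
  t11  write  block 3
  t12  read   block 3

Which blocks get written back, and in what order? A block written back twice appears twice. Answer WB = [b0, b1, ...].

  0 | R B7 → L3 miss [-]
  1 | W B10 → L2 miss [D]
  2 | R B10 → L2 hit [D]
  3 | R B10 → L2 hit [D]
  4 | R B6 → L2 miss wb→B10 [-]
  5 | R B4 → L0 miss [-]
  6 | W B4 → L0 hit [D]
  7 | R B8 → L0 miss wb→B4 [-]
  8 | W B6 → L2 hit [D]
  9 | W B3 → L3 miss [D]
  10 | W B3 → L3 hit [D]
  11 | W B3 → L3 hit [D]
  12 | R B3 → L3 hit [D]

WB = [10, 4]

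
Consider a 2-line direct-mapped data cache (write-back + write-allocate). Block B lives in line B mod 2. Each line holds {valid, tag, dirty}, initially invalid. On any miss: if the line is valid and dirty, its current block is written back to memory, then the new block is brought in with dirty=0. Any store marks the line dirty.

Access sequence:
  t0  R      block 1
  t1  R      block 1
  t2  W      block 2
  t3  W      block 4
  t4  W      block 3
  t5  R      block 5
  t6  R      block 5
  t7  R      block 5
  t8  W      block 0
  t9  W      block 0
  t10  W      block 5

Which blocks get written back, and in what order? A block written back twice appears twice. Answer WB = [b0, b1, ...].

WB = [2, 3, 4]

0: R B1 -> L1 miss  d=-]
1: R B1 -> L1 hit  d=-]
2: W B2 -> L0 miss  d=D]
3: W B4 -> L0 miss wb->B2  d=D]
4: W B3 -> L1 miss  d=D]
5: R B5 -> L1 miss wb->B3  d=-]
6: R B5 -> L1 hit  d=-]
7: R B5 -> L1 hit  d=-]
8: W B0 -> L0 miss wb->B4  d=D]
9: W B0 -> L0 hit  d=D]
10: W B5 -> L1 hit  d=D]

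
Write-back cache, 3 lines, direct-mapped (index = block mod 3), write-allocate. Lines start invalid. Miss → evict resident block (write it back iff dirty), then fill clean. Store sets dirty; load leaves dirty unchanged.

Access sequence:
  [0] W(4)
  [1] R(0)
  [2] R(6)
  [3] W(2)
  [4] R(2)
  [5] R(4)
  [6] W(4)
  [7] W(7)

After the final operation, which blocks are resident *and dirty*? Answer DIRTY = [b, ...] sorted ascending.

DIRTY = [2, 7]

0: W B4 -> L1 miss  d=D]
1: R B0 -> L0 miss  d=-]
2: R B6 -> L0 miss  d=-]
3: W B2 -> L2 miss  d=D]
4: R B2 -> L2 hit  d=D]
5: R B4 -> L1 hit  d=D]
6: W B4 -> L1 hit  d=D]
7: W B7 -> L1 miss wb->B4  d=D]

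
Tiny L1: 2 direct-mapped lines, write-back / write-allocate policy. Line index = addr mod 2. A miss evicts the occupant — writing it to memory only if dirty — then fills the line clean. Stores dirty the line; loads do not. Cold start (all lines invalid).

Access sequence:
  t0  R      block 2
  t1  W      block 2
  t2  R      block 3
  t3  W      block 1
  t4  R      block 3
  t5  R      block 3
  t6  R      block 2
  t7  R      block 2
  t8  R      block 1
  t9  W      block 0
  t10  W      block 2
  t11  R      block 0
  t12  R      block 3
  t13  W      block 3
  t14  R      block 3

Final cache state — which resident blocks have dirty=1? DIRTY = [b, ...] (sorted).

  0 | R B2 → L0 miss [-]
  1 | W B2 → L0 hit [D]
  2 | R B3 → L1 miss [-]
  3 | W B1 → L1 miss [D]
  4 | R B3 → L1 miss wb→B1 [-]
  5 | R B3 → L1 hit [-]
  6 | R B2 → L0 hit [D]
  7 | R B2 → L0 hit [D]
  8 | R B1 → L1 miss [-]
  9 | W B0 → L0 miss wb→B2 [D]
  10 | W B2 → L0 miss wb→B0 [D]
  11 | R B0 → L0 miss wb→B2 [-]
  12 | R B3 → L1 miss [-]
  13 | W B3 → L1 hit [D]
  14 | R B3 → L1 hit [D]

DIRTY = [3]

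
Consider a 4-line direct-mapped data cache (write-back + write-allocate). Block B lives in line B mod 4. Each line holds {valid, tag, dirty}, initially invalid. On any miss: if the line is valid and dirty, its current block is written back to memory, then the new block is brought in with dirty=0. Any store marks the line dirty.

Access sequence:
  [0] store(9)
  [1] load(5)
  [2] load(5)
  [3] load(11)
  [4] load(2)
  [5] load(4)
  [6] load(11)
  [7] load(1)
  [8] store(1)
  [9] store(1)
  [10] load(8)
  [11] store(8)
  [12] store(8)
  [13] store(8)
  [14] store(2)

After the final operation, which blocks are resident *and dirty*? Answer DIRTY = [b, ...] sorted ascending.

0: W B9 → L1 miss [D]
1: R B5 → L1 miss wb→B9 [-]
2: R B5 → L1 hit [-]
3: R B11 → L3 miss [-]
4: R B2 → L2 miss [-]
5: R B4 → L0 miss [-]
6: R B11 → L3 hit [-]
7: R B1 → L1 miss [-]
8: W B1 → L1 hit [D]
9: W B1 → L1 hit [D]
10: R B8 → L0 miss [-]
11: W B8 → L0 hit [D]
12: W B8 → L0 hit [D]
13: W B8 → L0 hit [D]
14: W B2 → L2 hit [D]

DIRTY = [1, 2, 8]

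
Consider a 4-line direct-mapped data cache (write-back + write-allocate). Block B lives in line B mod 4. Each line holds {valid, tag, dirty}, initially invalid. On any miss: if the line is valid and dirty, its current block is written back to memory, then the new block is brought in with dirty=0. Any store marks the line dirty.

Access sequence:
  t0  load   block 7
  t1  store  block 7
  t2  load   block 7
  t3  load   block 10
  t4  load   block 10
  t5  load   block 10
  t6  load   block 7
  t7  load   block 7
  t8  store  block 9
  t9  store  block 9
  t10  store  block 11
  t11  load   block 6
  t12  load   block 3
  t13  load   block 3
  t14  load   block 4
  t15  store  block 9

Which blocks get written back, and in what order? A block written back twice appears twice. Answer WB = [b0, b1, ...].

WB = [7, 11]

0: R B7 -> L3 miss  d=-]
1: W B7 -> L3 hit  d=D]
2: R B7 -> L3 hit  d=D]
3: R B10 -> L2 miss  d=-]
4: R B10 -> L2 hit  d=-]
5: R B10 -> L2 hit  d=-]
6: R B7 -> L3 hit  d=D]
7: R B7 -> L3 hit  d=D]
8: W B9 -> L1 miss  d=D]
9: W B9 -> L1 hit  d=D]
10: W B11 -> L3 miss wb->B7  d=D]
11: R B6 -> L2 miss  d=-]
12: R B3 -> L3 miss wb->B11  d=-]
13: R B3 -> L3 hit  d=-]
14: R B4 -> L0 miss  d=-]
15: W B9 -> L1 hit  d=D]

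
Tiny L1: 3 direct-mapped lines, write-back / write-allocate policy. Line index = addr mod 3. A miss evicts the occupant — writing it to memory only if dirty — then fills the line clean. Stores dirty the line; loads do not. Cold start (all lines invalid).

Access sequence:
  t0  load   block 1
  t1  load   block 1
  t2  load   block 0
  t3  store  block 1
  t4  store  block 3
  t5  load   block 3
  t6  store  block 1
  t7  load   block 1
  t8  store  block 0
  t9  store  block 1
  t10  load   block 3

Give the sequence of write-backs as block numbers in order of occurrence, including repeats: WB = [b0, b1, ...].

0: R B1 -> L1 miss  d=-]
1: R B1 -> L1 hit  d=-]
2: R B0 -> L0 miss  d=-]
3: W B1 -> L1 hit  d=D]
4: W B3 -> L0 miss  d=D]
5: R B3 -> L0 hit  d=D]
6: W B1 -> L1 hit  d=D]
7: R B1 -> L1 hit  d=D]
8: W B0 -> L0 miss wb->B3  d=D]
9: W B1 -> L1 hit  d=D]
10: R B3 -> L0 miss wb->B0  d=-]

WB = [3, 0]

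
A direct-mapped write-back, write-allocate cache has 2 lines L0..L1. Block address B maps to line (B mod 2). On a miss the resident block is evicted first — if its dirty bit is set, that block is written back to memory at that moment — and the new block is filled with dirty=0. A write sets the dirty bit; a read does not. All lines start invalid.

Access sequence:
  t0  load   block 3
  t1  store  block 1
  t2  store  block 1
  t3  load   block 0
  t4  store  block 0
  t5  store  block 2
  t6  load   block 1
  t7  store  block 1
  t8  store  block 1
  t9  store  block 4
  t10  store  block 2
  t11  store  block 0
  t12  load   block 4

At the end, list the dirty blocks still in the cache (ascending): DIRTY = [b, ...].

0: R B3 → L1 miss [-]
1: W B1 → L1 miss [D]
2: W B1 → L1 hit [D]
3: R B0 → L0 miss [-]
4: W B0 → L0 hit [D]
5: W B2 → L0 miss wb→B0 [D]
6: R B1 → L1 hit [D]
7: W B1 → L1 hit [D]
8: W B1 → L1 hit [D]
9: W B4 → L0 miss wb→B2 [D]
10: W B2 → L0 miss wb→B4 [D]
11: W B0 → L0 miss wb→B2 [D]
12: R B4 → L0 miss wb→B0 [-]

DIRTY = [1]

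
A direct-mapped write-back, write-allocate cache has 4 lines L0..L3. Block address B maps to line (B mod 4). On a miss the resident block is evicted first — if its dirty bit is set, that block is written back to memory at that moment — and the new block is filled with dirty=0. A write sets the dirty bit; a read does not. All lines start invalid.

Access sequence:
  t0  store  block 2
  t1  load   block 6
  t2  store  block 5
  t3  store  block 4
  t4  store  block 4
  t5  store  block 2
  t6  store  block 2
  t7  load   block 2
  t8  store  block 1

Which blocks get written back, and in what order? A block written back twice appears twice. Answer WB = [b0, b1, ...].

WB = [2, 5]

  0 | W B2 → L2 miss [D]
  1 | R B6 → L2 miss wb→B2 [-]
  2 | W B5 → L1 miss [D]
  3 | W B4 → L0 miss [D]
  4 | W B4 → L0 hit [D]
  5 | W B2 → L2 miss [D]
  6 | W B2 → L2 hit [D]
  7 | R B2 → L2 hit [D]
  8 | W B1 → L1 miss wb→B5 [D]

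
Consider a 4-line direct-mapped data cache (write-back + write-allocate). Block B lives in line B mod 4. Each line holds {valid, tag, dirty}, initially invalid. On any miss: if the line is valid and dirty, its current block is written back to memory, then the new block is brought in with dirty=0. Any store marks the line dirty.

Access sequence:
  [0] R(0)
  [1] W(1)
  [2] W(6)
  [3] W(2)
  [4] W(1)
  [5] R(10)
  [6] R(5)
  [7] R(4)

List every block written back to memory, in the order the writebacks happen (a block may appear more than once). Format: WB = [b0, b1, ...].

WB = [6, 2, 1]

0: R B0 → L0 miss [-]
1: W B1 → L1 miss [D]
2: W B6 → L2 miss [D]
3: W B2 → L2 miss wb→B6 [D]
4: W B1 → L1 hit [D]
5: R B10 → L2 miss wb→B2 [-]
6: R B5 → L1 miss wb→B1 [-]
7: R B4 → L0 miss [-]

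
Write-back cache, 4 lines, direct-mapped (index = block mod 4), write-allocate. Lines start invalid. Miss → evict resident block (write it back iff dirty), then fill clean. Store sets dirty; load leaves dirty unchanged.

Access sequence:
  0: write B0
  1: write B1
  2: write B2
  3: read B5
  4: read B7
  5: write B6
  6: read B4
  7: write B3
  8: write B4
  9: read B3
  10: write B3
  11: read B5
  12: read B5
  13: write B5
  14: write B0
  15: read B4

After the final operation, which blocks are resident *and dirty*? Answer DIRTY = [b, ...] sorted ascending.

DIRTY = [3, 5, 6]

  0 | W B0 → L0 miss [D]
  1 | W B1 → L1 miss [D]
  2 | W B2 → L2 miss [D]
  3 | R B5 → L1 miss wb→B1 [-]
  4 | R B7 → L3 miss [-]
  5 | W B6 → L2 miss wb→B2 [D]
  6 | R B4 → L0 miss wb→B0 [-]
  7 | W B3 → L3 miss [D]
  8 | W B4 → L0 hit [D]
  9 | R B3 → L3 hit [D]
  10 | W B3 → L3 hit [D]
  11 | R B5 → L1 hit [-]
  12 | R B5 → L1 hit [-]
  13 | W B5 → L1 hit [D]
  14 | W B0 → L0 miss wb→B4 [D]
  15 | R B4 → L0 miss wb→B0 [-]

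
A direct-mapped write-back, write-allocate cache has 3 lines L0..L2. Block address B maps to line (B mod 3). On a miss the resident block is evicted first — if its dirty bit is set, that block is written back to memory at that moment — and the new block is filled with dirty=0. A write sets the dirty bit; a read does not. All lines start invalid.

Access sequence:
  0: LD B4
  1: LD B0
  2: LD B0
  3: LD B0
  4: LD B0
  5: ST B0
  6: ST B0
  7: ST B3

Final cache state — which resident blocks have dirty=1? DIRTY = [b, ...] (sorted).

DIRTY = [3]

0: R B4 → L1 miss [-]
1: R B0 → L0 miss [-]
2: R B0 → L0 hit [-]
3: R B0 → L0 hit [-]
4: R B0 → L0 hit [-]
5: W B0 → L0 hit [D]
6: W B0 → L0 hit [D]
7: W B3 → L0 miss wb→B0 [D]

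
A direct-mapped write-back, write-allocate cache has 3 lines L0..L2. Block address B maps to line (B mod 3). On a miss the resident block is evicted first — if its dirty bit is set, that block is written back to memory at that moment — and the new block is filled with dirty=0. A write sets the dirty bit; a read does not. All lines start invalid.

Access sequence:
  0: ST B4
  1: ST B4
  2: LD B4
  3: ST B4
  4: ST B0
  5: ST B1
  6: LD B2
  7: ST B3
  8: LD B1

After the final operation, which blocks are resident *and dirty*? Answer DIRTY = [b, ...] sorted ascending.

0: W B4 -> L1 miss  d=D]
1: W B4 -> L1 hit  d=D]
2: R B4 -> L1 hit  d=D]
3: W B4 -> L1 hit  d=D]
4: W B0 -> L0 miss  d=D]
5: W B1 -> L1 miss wb->B4  d=D]
6: R B2 -> L2 miss  d=-]
7: W B3 -> L0 miss wb->B0  d=D]
8: R B1 -> L1 hit  d=D]

DIRTY = [1, 3]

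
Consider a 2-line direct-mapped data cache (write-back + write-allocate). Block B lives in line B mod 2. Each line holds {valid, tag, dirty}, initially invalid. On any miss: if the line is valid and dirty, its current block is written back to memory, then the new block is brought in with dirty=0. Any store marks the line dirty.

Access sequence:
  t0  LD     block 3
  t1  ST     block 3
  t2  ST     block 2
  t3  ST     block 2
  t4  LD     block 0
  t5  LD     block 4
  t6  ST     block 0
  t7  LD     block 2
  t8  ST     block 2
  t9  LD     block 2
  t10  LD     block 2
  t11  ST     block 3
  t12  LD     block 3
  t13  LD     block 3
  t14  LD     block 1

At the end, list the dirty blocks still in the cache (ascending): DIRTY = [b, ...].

  0 | R B3 → L1 miss [-]
  1 | W B3 → L1 hit [D]
  2 | W B2 → L0 miss [D]
  3 | W B2 → L0 hit [D]
  4 | R B0 → L0 miss wb→B2 [-]
  5 | R B4 → L0 miss [-]
  6 | W B0 → L0 miss [D]
  7 | R B2 → L0 miss wb→B0 [-]
  8 | W B2 → L0 hit [D]
  9 | R B2 → L0 hit [D]
  10 | R B2 → L0 hit [D]
  11 | W B3 → L1 hit [D]
  12 | R B3 → L1 hit [D]
  13 | R B3 → L1 hit [D]
  14 | R B1 → L1 miss wb→B3 [-]

DIRTY = [2]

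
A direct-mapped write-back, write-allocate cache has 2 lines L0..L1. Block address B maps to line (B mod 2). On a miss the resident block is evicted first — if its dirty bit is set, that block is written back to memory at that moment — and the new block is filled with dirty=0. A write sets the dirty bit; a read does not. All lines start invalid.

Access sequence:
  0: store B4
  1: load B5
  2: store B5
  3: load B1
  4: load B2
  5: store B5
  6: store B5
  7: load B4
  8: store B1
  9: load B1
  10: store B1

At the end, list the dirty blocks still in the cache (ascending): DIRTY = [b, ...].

DIRTY = [1]

0: W B4 → L0 miss [D]
1: R B5 → L1 miss [-]
2: W B5 → L1 hit [D]
3: R B1 → L1 miss wb→B5 [-]
4: R B2 → L0 miss wb→B4 [-]
5: W B5 → L1 miss [D]
6: W B5 → L1 hit [D]
7: R B4 → L0 miss [-]
8: W B1 → L1 miss wb→B5 [D]
9: R B1 → L1 hit [D]
10: W B1 → L1 hit [D]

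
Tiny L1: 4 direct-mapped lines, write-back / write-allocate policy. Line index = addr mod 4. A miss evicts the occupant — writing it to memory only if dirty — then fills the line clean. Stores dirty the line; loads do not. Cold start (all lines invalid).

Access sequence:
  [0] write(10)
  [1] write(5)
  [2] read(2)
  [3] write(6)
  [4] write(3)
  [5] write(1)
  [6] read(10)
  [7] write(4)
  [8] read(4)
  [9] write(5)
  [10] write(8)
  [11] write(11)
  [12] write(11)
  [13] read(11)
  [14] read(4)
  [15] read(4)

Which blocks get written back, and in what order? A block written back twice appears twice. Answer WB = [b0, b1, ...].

0: W B10 → L2 miss [D]
1: W B5 → L1 miss [D]
2: R B2 → L2 miss wb→B10 [-]
3: W B6 → L2 miss [D]
4: W B3 → L3 miss [D]
5: W B1 → L1 miss wb→B5 [D]
6: R B10 → L2 miss wb→B6 [-]
7: W B4 → L0 miss [D]
8: R B4 → L0 hit [D]
9: W B5 → L1 miss wb→B1 [D]
10: W B8 → L0 miss wb→B4 [D]
11: W B11 → L3 miss wb→B3 [D]
12: W B11 → L3 hit [D]
13: R B11 → L3 hit [D]
14: R B4 → L0 miss wb→B8 [-]
15: R B4 → L0 hit [-]

WB = [10, 5, 6, 1, 4, 3, 8]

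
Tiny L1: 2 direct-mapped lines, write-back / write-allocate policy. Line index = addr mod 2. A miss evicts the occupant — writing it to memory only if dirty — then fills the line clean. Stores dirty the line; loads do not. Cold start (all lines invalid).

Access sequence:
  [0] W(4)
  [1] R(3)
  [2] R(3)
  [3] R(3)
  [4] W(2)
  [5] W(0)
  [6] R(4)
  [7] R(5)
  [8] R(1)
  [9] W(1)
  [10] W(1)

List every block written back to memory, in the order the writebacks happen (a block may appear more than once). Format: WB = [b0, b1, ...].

0: W B4 → L0 miss [D]
1: R B3 → L1 miss [-]
2: R B3 → L1 hit [-]
3: R B3 → L1 hit [-]
4: W B2 → L0 miss wb→B4 [D]
5: W B0 → L0 miss wb→B2 [D]
6: R B4 → L0 miss wb→B0 [-]
7: R B5 → L1 miss [-]
8: R B1 → L1 miss [-]
9: W B1 → L1 hit [D]
10: W B1 → L1 hit [D]

WB = [4, 2, 0]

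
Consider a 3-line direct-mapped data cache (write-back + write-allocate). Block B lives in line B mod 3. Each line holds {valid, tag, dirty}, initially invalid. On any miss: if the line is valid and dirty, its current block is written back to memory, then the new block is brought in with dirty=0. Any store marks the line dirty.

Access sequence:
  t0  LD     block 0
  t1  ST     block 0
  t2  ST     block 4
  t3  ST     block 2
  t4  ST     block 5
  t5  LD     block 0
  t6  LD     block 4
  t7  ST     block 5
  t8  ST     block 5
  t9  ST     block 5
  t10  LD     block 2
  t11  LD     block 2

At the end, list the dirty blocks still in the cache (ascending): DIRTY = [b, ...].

0: R B0 → L0 miss [-]
1: W B0 → L0 hit [D]
2: W B4 → L1 miss [D]
3: W B2 → L2 miss [D]
4: W B5 → L2 miss wb→B2 [D]
5: R B0 → L0 hit [D]
6: R B4 → L1 hit [D]
7: W B5 → L2 hit [D]
8: W B5 → L2 hit [D]
9: W B5 → L2 hit [D]
10: R B2 → L2 miss wb→B5 [-]
11: R B2 → L2 hit [-]

DIRTY = [0, 4]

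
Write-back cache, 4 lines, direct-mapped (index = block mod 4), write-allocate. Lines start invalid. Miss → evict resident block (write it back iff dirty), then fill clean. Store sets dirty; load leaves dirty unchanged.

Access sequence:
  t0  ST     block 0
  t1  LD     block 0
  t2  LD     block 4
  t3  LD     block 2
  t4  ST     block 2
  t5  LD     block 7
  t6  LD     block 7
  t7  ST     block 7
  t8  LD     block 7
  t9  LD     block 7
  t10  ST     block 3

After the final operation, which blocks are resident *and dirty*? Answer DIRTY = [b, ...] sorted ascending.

DIRTY = [2, 3]

0: W B0 → L0 miss [D]
1: R B0 → L0 hit [D]
2: R B4 → L0 miss wb→B0 [-]
3: R B2 → L2 miss [-]
4: W B2 → L2 hit [D]
5: R B7 → L3 miss [-]
6: R B7 → L3 hit [-]
7: W B7 → L3 hit [D]
8: R B7 → L3 hit [D]
9: R B7 → L3 hit [D]
10: W B3 → L3 miss wb→B7 [D]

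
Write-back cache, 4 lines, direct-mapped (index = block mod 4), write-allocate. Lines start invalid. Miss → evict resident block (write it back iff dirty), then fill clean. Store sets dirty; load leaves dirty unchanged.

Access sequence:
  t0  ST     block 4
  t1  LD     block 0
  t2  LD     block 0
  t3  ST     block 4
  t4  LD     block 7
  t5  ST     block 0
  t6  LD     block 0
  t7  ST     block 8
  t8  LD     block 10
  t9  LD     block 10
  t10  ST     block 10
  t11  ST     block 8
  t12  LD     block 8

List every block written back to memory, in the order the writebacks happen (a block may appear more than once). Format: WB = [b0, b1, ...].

WB = [4, 4, 0]

0: W B4 -> L0 miss  d=D]
1: R B0 -> L0 miss wb->B4  d=-]
2: R B0 -> L0 hit  d=-]
3: W B4 -> L0 miss  d=D]
4: R B7 -> L3 miss  d=-]
5: W B0 -> L0 miss wb->B4  d=D]
6: R B0 -> L0 hit  d=D]
7: W B8 -> L0 miss wb->B0  d=D]
8: R B10 -> L2 miss  d=-]
9: R B10 -> L2 hit  d=-]
10: W B10 -> L2 hit  d=D]
11: W B8 -> L0 hit  d=D]
12: R B8 -> L0 hit  d=D]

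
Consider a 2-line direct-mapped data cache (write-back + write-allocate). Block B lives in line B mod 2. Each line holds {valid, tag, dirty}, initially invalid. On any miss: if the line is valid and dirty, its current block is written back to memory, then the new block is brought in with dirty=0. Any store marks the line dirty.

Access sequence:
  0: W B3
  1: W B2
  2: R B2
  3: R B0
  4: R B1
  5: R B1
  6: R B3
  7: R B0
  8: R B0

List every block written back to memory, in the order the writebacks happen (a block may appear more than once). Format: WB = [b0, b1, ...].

WB = [2, 3]

0: W B3 → L1 miss [D]
1: W B2 → L0 miss [D]
2: R B2 → L0 hit [D]
3: R B0 → L0 miss wb→B2 [-]
4: R B1 → L1 miss wb→B3 [-]
5: R B1 → L1 hit [-]
6: R B3 → L1 miss [-]
7: R B0 → L0 hit [-]
8: R B0 → L0 hit [-]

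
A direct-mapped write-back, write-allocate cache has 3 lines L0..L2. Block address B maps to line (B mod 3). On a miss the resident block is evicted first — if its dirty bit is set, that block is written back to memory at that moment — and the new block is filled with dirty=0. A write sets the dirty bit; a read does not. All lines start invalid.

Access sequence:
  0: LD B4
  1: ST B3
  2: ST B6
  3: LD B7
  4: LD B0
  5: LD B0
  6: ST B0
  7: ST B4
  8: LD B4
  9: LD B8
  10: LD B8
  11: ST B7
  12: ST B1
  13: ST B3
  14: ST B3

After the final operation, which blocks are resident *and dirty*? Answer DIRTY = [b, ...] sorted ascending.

DIRTY = [1, 3]

0: R B4 -> L1 miss  d=-]
1: W B3 -> L0 miss  d=D]
2: W B6 -> L0 miss wb->B3  d=D]
3: R B7 -> L1 miss  d=-]
4: R B0 -> L0 miss wb->B6  d=-]
5: R B0 -> L0 hit  d=-]
6: W B0 -> L0 hit  d=D]
7: W B4 -> L1 miss  d=D]
8: R B4 -> L1 hit  d=D]
9: R B8 -> L2 miss  d=-]
10: R B8 -> L2 hit  d=-]
11: W B7 -> L1 miss wb->B4  d=D]
12: W B1 -> L1 miss wb->B7  d=D]
13: W B3 -> L0 miss wb->B0  d=D]
14: W B3 -> L0 hit  d=D]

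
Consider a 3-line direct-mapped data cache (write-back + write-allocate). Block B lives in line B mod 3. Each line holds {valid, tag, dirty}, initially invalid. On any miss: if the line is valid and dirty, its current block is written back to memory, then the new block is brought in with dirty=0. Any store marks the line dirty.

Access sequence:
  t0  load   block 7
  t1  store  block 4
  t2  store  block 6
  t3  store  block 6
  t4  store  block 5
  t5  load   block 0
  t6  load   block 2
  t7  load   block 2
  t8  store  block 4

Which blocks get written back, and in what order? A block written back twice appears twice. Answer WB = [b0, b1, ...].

0: R B7 → L1 miss [-]
1: W B4 → L1 miss [D]
2: W B6 → L0 miss [D]
3: W B6 → L0 hit [D]
4: W B5 → L2 miss [D]
5: R B0 → L0 miss wb→B6 [-]
6: R B2 → L2 miss wb→B5 [-]
7: R B2 → L2 hit [-]
8: W B4 → L1 hit [D]

WB = [6, 5]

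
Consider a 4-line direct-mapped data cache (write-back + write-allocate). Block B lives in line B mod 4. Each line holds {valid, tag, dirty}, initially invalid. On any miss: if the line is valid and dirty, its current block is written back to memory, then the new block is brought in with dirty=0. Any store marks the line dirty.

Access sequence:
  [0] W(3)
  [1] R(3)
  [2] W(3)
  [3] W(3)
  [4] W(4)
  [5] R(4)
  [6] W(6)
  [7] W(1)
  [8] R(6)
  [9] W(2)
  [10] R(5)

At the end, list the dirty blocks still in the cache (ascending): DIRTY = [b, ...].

0: W B3 → L3 miss [D]
1: R B3 → L3 hit [D]
2: W B3 → L3 hit [D]
3: W B3 → L3 hit [D]
4: W B4 → L0 miss [D]
5: R B4 → L0 hit [D]
6: W B6 → L2 miss [D]
7: W B1 → L1 miss [D]
8: R B6 → L2 hit [D]
9: W B2 → L2 miss wb→B6 [D]
10: R B5 → L1 miss wb→B1 [-]

DIRTY = [2, 3, 4]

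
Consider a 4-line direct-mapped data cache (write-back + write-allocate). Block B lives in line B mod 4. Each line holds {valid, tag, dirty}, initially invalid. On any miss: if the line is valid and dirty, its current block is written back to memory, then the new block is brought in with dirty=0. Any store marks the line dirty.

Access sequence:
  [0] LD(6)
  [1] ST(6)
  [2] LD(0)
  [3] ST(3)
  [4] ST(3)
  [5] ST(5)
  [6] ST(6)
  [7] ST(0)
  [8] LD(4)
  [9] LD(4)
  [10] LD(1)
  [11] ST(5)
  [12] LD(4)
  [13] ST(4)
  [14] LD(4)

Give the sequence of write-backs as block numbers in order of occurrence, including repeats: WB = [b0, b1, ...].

WB = [0, 5]

0: R B6 → L2 miss [-]
1: W B6 → L2 hit [D]
2: R B0 → L0 miss [-]
3: W B3 → L3 miss [D]
4: W B3 → L3 hit [D]
5: W B5 → L1 miss [D]
6: W B6 → L2 hit [D]
7: W B0 → L0 hit [D]
8: R B4 → L0 miss wb→B0 [-]
9: R B4 → L0 hit [-]
10: R B1 → L1 miss wb→B5 [-]
11: W B5 → L1 miss [D]
12: R B4 → L0 hit [-]
13: W B4 → L0 hit [D]
14: R B4 → L0 hit [D]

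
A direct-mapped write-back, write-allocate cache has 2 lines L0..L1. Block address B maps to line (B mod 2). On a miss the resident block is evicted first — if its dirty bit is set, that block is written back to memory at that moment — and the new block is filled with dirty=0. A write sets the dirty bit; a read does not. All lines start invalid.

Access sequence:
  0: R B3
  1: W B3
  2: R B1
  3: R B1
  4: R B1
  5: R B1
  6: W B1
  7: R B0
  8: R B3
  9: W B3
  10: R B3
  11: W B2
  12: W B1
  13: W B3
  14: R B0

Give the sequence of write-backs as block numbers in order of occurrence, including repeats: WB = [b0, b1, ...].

0: R B3 -> L1 miss  d=-]
1: W B3 -> L1 hit  d=D]
2: R B1 -> L1 miss wb->B3  d=-]
3: R B1 -> L1 hit  d=-]
4: R B1 -> L1 hit  d=-]
5: R B1 -> L1 hit  d=-]
6: W B1 -> L1 hit  d=D]
7: R B0 -> L0 miss  d=-]
8: R B3 -> L1 miss wb->B1  d=-]
9: W B3 -> L1 hit  d=D]
10: R B3 -> L1 hit  d=D]
11: W B2 -> L0 miss  d=D]
12: W B1 -> L1 miss wb->B3  d=D]
13: W B3 -> L1 miss wb->B1  d=D]
14: R B0 -> L0 miss wb->B2  d=-]

WB = [3, 1, 3, 1, 2]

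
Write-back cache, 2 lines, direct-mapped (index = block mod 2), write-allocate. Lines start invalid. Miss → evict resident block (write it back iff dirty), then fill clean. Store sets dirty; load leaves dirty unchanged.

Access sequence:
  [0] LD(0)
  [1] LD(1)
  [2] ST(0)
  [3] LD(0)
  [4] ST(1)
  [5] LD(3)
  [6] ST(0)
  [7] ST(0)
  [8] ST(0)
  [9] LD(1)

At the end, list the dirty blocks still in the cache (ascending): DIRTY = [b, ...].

0: R B0 -> L0 miss  d=-]
1: R B1 -> L1 miss  d=-]
2: W B0 -> L0 hit  d=D]
3: R B0 -> L0 hit  d=D]
4: W B1 -> L1 hit  d=D]
5: R B3 -> L1 miss wb->B1  d=-]
6: W B0 -> L0 hit  d=D]
7: W B0 -> L0 hit  d=D]
8: W B0 -> L0 hit  d=D]
9: R B1 -> L1 miss  d=-]

DIRTY = [0]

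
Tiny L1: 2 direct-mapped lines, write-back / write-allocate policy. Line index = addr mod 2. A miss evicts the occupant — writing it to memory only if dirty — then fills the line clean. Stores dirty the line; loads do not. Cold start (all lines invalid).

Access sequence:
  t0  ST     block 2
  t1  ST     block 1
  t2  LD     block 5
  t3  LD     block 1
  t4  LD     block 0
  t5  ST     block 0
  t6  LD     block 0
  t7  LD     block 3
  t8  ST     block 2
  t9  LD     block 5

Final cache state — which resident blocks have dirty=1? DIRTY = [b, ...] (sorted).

0: W B2 -> L0 miss  d=D]
1: W B1 -> L1 miss  d=D]
2: R B5 -> L1 miss wb->B1  d=-]
3: R B1 -> L1 miss  d=-]
4: R B0 -> L0 miss wb->B2  d=-]
5: W B0 -> L0 hit  d=D]
6: R B0 -> L0 hit  d=D]
7: R B3 -> L1 miss  d=-]
8: W B2 -> L0 miss wb->B0  d=D]
9: R B5 -> L1 miss  d=-]

DIRTY = [2]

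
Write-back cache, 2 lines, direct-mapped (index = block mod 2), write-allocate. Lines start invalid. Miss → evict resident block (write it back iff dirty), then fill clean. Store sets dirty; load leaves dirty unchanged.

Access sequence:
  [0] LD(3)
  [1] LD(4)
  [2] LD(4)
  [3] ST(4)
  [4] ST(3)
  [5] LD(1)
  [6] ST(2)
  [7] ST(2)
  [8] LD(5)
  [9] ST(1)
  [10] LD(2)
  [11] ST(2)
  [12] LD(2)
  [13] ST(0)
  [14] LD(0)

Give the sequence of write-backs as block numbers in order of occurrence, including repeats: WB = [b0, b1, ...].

WB = [3, 4, 2]

  0 | R B3 → L1 miss [-]
  1 | R B4 → L0 miss [-]
  2 | R B4 → L0 hit [-]
  3 | W B4 → L0 hit [D]
  4 | W B3 → L1 hit [D]
  5 | R B1 → L1 miss wb→B3 [-]
  6 | W B2 → L0 miss wb→B4 [D]
  7 | W B2 → L0 hit [D]
  8 | R B5 → L1 miss [-]
  9 | W B1 → L1 miss [D]
  10 | R B2 → L0 hit [D]
  11 | W B2 → L0 hit [D]
  12 | R B2 → L0 hit [D]
  13 | W B0 → L0 miss wb→B2 [D]
  14 | R B0 → L0 hit [D]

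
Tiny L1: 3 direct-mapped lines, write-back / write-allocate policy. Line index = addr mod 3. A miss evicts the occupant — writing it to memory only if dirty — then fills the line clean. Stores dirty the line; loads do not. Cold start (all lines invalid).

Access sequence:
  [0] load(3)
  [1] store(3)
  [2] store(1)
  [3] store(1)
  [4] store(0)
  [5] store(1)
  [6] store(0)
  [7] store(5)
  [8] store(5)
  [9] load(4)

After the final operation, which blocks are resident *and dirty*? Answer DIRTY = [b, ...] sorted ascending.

DIRTY = [0, 5]

0: R B3 → L0 miss [-]
1: W B3 → L0 hit [D]
2: W B1 → L1 miss [D]
3: W B1 → L1 hit [D]
4: W B0 → L0 miss wb→B3 [D]
5: W B1 → L1 hit [D]
6: W B0 → L0 hit [D]
7: W B5 → L2 miss [D]
8: W B5 → L2 hit [D]
9: R B4 → L1 miss wb→B1 [-]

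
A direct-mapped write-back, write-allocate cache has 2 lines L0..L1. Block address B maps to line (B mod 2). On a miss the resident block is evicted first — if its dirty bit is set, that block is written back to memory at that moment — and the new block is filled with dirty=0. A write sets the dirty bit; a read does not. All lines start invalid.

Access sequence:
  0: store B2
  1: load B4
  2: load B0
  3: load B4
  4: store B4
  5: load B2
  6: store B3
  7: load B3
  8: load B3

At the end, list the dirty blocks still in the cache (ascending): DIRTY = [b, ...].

0: W B2 → L0 miss [D]
1: R B4 → L0 miss wb→B2 [-]
2: R B0 → L0 miss [-]
3: R B4 → L0 miss [-]
4: W B4 → L0 hit [D]
5: R B2 → L0 miss wb→B4 [-]
6: W B3 → L1 miss [D]
7: R B3 → L1 hit [D]
8: R B3 → L1 hit [D]

DIRTY = [3]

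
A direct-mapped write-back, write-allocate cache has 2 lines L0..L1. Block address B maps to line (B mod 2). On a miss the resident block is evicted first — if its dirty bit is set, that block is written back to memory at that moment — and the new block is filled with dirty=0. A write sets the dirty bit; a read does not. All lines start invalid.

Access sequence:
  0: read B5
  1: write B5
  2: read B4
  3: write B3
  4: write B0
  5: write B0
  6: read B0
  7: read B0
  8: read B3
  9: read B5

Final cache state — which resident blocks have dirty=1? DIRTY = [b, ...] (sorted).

DIRTY = [0]

  0 | R B5 → L1 miss [-]
  1 | W B5 → L1 hit [D]
  2 | R B4 → L0 miss [-]
  3 | W B3 → L1 miss wb→B5 [D]
  4 | W B0 → L0 miss [D]
  5 | W B0 → L0 hit [D]
  6 | R B0 → L0 hit [D]
  7 | R B0 → L0 hit [D]
  8 | R B3 → L1 hit [D]
  9 | R B5 → L1 miss wb→B3 [-]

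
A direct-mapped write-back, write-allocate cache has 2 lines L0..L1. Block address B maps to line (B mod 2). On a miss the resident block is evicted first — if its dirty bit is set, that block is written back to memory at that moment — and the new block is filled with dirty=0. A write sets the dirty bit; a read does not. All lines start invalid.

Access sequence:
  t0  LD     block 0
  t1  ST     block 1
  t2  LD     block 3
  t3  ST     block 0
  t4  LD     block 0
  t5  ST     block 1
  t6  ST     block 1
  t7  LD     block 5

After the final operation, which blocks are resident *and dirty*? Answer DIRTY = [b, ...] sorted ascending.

DIRTY = [0]

  0 | R B0 → L0 miss [-]
  1 | W B1 → L1 miss [D]
  2 | R B3 → L1 miss wb→B1 [-]
  3 | W B0 → L0 hit [D]
  4 | R B0 → L0 hit [D]
  5 | W B1 → L1 miss [D]
  6 | W B1 → L1 hit [D]
  7 | R B5 → L1 miss wb→B1 [-]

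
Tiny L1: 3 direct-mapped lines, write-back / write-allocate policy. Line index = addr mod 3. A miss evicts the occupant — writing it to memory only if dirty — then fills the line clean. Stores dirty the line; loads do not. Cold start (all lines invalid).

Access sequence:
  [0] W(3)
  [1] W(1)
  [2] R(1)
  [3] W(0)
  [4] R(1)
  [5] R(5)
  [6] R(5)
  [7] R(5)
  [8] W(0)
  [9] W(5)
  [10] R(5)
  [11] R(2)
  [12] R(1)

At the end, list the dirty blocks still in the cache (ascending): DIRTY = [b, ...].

0: W B3 -> L0 miss  d=D]
1: W B1 -> L1 miss  d=D]
2: R B1 -> L1 hit  d=D]
3: W B0 -> L0 miss wb->B3  d=D]
4: R B1 -> L1 hit  d=D]
5: R B5 -> L2 miss  d=-]
6: R B5 -> L2 hit  d=-]
7: R B5 -> L2 hit  d=-]
8: W B0 -> L0 hit  d=D]
9: W B5 -> L2 hit  d=D]
10: R B5 -> L2 hit  d=D]
11: R B2 -> L2 miss wb->B5  d=-]
12: R B1 -> L1 hit  d=D]

DIRTY = [0, 1]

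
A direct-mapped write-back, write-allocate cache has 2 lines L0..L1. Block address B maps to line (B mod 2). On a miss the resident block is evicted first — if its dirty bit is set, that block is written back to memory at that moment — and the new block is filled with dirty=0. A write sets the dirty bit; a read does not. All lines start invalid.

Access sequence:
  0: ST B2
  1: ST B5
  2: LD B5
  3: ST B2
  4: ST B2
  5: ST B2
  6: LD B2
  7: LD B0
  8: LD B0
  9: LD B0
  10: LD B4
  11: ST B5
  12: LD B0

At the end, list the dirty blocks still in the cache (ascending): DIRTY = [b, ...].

DIRTY = [5]

  0 | W B2 → L0 miss [D]
  1 | W B5 → L1 miss [D]
  2 | R B5 → L1 hit [D]
  3 | W B2 → L0 hit [D]
  4 | W B2 → L0 hit [D]
  5 | W B2 → L0 hit [D]
  6 | R B2 → L0 hit [D]
  7 | R B0 → L0 miss wb→B2 [-]
  8 | R B0 → L0 hit [-]
  9 | R B0 → L0 hit [-]
  10 | R B4 → L0 miss [-]
  11 | W B5 → L1 hit [D]
  12 | R B0 → L0 miss [-]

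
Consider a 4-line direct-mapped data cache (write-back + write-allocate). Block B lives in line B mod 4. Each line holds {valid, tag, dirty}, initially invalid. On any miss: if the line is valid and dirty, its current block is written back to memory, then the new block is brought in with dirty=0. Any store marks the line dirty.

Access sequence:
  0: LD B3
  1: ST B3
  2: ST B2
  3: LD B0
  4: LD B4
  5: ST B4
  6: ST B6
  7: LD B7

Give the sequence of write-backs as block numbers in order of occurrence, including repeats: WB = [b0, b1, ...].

0: R B3 -> L3 miss  d=-]
1: W B3 -> L3 hit  d=D]
2: W B2 -> L2 miss  d=D]
3: R B0 -> L0 miss  d=-]
4: R B4 -> L0 miss  d=-]
5: W B4 -> L0 hit  d=D]
6: W B6 -> L2 miss wb->B2  d=D]
7: R B7 -> L3 miss wb->B3  d=-]

WB = [2, 3]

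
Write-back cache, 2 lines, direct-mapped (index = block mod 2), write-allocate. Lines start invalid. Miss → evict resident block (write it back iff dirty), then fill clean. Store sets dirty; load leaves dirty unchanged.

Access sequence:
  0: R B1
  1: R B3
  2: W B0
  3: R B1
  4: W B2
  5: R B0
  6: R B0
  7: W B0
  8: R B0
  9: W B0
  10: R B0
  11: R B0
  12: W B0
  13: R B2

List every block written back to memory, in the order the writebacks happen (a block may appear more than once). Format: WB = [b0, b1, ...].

WB = [0, 2, 0]

0: R B1 -> L1 miss  d=-]
1: R B3 -> L1 miss  d=-]
2: W B0 -> L0 miss  d=D]
3: R B1 -> L1 miss  d=-]
4: W B2 -> L0 miss wb->B0  d=D]
5: R B0 -> L0 miss wb->B2  d=-]
6: R B0 -> L0 hit  d=-]
7: W B0 -> L0 hit  d=D]
8: R B0 -> L0 hit  d=D]
9: W B0 -> L0 hit  d=D]
10: R B0 -> L0 hit  d=D]
11: R B0 -> L0 hit  d=D]
12: W B0 -> L0 hit  d=D]
13: R B2 -> L0 miss wb->B0  d=-]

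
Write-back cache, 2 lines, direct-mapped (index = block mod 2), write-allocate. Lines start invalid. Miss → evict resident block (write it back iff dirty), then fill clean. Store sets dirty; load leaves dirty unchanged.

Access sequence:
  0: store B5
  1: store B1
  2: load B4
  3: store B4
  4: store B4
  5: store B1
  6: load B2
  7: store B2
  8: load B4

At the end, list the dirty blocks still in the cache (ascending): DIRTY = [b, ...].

DIRTY = [1]

0: W B5 -> L1 miss  d=D]
1: W B1 -> L1 miss wb->B5  d=D]
2: R B4 -> L0 miss  d=-]
3: W B4 -> L0 hit  d=D]
4: W B4 -> L0 hit  d=D]
5: W B1 -> L1 hit  d=D]
6: R B2 -> L0 miss wb->B4  d=-]
7: W B2 -> L0 hit  d=D]
8: R B4 -> L0 miss wb->B2  d=-]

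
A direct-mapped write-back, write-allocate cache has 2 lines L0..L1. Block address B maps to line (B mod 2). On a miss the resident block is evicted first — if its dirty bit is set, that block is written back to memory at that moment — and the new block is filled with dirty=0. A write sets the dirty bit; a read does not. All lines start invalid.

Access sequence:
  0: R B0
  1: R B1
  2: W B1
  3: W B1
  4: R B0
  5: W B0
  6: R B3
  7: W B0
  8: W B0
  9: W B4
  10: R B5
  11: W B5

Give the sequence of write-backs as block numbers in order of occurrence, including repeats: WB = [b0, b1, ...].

0: R B0 -> L0 miss  d=-]
1: R B1 -> L1 miss  d=-]
2: W B1 -> L1 hit  d=D]
3: W B1 -> L1 hit  d=D]
4: R B0 -> L0 hit  d=-]
5: W B0 -> L0 hit  d=D]
6: R B3 -> L1 miss wb->B1  d=-]
7: W B0 -> L0 hit  d=D]
8: W B0 -> L0 hit  d=D]
9: W B4 -> L0 miss wb->B0  d=D]
10: R B5 -> L1 miss  d=-]
11: W B5 -> L1 hit  d=D]

WB = [1, 0]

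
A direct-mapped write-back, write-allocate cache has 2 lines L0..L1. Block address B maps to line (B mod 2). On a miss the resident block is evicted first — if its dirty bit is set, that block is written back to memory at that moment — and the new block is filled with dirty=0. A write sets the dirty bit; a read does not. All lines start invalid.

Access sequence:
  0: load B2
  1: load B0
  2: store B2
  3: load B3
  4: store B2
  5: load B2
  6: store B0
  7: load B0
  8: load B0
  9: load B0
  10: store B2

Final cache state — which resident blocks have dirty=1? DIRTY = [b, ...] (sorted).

0: R B2 -> L0 miss  d=-]
1: R B0 -> L0 miss  d=-]
2: W B2 -> L0 miss  d=D]
3: R B3 -> L1 miss  d=-]
4: W B2 -> L0 hit  d=D]
5: R B2 -> L0 hit  d=D]
6: W B0 -> L0 miss wb->B2  d=D]
7: R B0 -> L0 hit  d=D]
8: R B0 -> L0 hit  d=D]
9: R B0 -> L0 hit  d=D]
10: W B2 -> L0 miss wb->B0  d=D]

DIRTY = [2]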